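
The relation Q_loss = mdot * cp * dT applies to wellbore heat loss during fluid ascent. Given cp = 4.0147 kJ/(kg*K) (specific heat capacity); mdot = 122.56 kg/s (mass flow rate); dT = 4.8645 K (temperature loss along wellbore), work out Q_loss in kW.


Q_loss = mdot * cp * dT
Q_loss = 122.56 * 4.0147 * 4.8645
Q_loss = 2393.5 kW


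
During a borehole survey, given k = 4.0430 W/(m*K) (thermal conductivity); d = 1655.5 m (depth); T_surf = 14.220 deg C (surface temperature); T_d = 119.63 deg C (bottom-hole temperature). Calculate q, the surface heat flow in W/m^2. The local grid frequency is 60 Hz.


Step 1: grad = (T_d - T_surf)/d * 1000 = (119.63 - 14.22)/1655.5 * 1000 = 63.67261 deg C/km
Step 2: q = k * grad / 1000 = 4.043 * 63.67261 / 1000 = 0.25743 W/m^2
q = 0.25743 W/m^2


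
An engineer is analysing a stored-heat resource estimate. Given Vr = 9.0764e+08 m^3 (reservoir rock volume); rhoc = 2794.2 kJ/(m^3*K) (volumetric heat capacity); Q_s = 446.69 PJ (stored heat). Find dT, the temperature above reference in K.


dT = Q_s * 1e12 / (Vr * rhoc)
dT = 446.69 * 1e12 / (9.0764e+08 * 2794.2)
dT = 176.13 K


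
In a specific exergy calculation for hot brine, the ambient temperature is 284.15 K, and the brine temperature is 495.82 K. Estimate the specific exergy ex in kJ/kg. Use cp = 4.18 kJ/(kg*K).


ex = cp * ((T_b - T_0) - T_0 * ln(T_b/T_0))
ex = 4.18 * ((495.82 - 284.15) - 284.15 * ln(495.82/284.15))
ex = 223.55 kJ/kg


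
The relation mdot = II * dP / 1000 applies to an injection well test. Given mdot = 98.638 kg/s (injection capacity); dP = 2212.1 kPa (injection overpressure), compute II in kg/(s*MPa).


II = mdot * 1000 / dP
II = 98.638 * 1000 / 2212.1
II = 44.590 kg/(s*MPa)


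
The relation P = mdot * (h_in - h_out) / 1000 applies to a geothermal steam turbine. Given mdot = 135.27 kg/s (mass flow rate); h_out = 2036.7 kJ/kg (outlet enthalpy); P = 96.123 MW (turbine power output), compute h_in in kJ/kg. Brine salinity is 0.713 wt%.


h_in = h_out + P * 1000 / mdot
h_in = 2036.7 + 96.123 * 1000 / 135.27
h_in = 2747.3 kJ/kg


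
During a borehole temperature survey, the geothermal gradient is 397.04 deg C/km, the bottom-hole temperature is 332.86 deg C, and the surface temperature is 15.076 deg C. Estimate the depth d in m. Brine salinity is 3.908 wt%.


d = (T_d - T_surf) / grad * 1000
d = (332.86 - 15.076) / 397.04 * 1000
d = 800.38 m


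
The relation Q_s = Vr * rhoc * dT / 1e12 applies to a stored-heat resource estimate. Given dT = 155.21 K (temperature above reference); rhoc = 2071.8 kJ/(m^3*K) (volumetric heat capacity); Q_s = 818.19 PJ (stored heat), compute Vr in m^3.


Vr = Q_s * 1e12 / (rhoc * dT)
Vr = 818.19 * 1e12 / (2071.8 * 155.21)
Vr = 2.5444e+09 m^3


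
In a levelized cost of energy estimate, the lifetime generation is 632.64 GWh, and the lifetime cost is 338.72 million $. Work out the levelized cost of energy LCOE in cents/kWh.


LCOE = C_tot / E_tot * 100
LCOE = 338.72 / 632.64 * 100
LCOE = 53.541 cents/kWh


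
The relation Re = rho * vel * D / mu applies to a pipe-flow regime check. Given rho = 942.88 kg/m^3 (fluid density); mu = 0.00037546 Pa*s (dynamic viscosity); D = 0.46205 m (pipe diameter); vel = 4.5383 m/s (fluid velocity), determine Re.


Re = rho * vel * D / mu
Re = 942.88 * 4.5383 * 0.46205 / 0.00037546
Re = 5.2659e+06


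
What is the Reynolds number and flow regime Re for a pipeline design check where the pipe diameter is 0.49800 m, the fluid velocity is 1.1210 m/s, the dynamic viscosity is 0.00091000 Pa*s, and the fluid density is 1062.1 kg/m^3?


Step 1: Re = rho*vel*D/mu = 1062.1*1.121*0.498/0.00091 = 6.5157e+05
Step 2: Re = 6.5157e+05 > 4000, so flow is turbulent.
Re = 6.5157e+05 (turbulent)


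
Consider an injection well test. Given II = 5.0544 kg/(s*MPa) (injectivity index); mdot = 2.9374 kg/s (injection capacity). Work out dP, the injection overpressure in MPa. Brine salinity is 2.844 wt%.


dP = mdot * 1000 / II
dP = 2.9374 * 1000 / 5.0544
dP = 581.1570 kPa
Convert: 581.1570 kPa * 0.001 = 0.58116 MPa
dP = 0.58116 MPa


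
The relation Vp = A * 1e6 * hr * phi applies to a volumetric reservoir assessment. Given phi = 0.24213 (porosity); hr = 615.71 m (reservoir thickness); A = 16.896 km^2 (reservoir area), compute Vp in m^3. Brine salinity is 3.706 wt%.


Vp = A * 1e6 * hr * phi
Vp = 16.896 * 1e6 * 615.71 * 0.24213
Vp = 2.5189e+09 m^3


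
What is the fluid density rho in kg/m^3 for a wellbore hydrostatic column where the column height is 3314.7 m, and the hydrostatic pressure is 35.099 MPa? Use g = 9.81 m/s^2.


rho = P * 1e6 / (g * h)
rho = 35.099 * 1e6 / (9.81 * 3314.7)
rho = 1079.4 kg/m^3


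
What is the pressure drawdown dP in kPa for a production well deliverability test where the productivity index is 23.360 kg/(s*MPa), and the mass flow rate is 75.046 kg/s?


dP = mdot * 1000 / PI
dP = 75.046 * 1000 / 23.360
dP = 3212.6 kPa


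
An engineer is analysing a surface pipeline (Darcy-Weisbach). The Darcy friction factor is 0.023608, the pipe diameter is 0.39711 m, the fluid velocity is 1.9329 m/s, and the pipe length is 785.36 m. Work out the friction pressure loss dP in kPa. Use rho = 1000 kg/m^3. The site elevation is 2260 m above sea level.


dP = f * (L/D) * (rho*vel^2/2) / 1000
dP = 0.023608 * (785.36/0.39711) * (1000*1.9329^2/2) / 1000
dP = 87.218 kPa


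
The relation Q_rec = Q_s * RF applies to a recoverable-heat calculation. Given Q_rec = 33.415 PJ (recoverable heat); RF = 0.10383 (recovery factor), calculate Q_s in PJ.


Q_s = Q_rec / RF
Q_s = 33.415 / 0.10383
Q_s = 321.82 PJ


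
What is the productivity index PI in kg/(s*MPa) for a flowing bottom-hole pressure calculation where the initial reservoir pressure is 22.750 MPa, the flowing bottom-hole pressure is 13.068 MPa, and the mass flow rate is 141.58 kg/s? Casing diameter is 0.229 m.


PI = mdot / (P_i - P_wf)
PI = 141.58 / (22.750 - 13.068)
PI = 14.623 kg/(s*MPa)


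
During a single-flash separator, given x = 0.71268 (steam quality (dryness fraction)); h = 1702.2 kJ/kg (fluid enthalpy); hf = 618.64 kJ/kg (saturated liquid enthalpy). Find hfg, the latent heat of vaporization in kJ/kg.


hfg = (h - hf) / x
hfg = (1702.2 - 618.64) / 0.71268
hfg = 1520.4 kJ/kg


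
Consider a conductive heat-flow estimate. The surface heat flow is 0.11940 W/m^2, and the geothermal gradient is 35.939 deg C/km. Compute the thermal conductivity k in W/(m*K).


k = q * 1000 / grad
k = 0.11940 * 1000 / 35.939
k = 3.3223 W/(m*K)


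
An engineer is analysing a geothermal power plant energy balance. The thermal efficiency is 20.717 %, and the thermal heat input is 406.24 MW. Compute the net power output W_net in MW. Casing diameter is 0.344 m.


W_net = eta / 100 * Q_in
W_net = 20.717 / 100 * 406.24
W_net = 84.161 MW


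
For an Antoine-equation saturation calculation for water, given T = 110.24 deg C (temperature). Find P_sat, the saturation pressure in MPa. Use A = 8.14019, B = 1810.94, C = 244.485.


P_sat = 10^(A - B/(C + T)) / 760 * 0.101325
P_sat = 10^(8.14019 - 1810.94/(244.485 + 110.24)) / 760 * 0.101325
P_sat = 0.14451 MPa


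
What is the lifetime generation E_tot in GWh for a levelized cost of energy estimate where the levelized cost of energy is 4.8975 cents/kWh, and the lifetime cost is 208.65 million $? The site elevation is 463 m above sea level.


E_tot = C_tot / LCOE * 100
E_tot = 208.65 / 4.8975 * 100
E_tot = 4260.3 GWh


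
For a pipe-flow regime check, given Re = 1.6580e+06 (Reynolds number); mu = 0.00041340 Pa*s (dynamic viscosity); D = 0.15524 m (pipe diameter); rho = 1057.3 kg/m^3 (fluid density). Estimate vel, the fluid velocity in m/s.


vel = Re * mu / (rho * D)
vel = 1.6580e+06 * 0.00041340 / (1057.3 * 0.15524)
vel = 4.1759 m/s


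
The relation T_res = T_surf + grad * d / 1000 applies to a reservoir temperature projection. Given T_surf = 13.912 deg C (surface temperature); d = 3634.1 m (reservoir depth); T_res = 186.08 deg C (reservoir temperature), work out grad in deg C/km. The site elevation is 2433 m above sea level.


grad = (T_res - T_surf) / d * 1000
grad = (186.08 - 13.912) / 3634.1 * 1000
grad = 47.376 deg C/km


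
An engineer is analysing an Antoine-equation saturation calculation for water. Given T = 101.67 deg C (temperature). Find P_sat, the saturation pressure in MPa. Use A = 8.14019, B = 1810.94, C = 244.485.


P_sat = 10^(A - B/(C + T)) / 760 * 0.101325
P_sat = 10^(8.14019 - 1810.94/(244.485 + 101.67)) / 760 * 0.101325
P_sat = 0.10802 MPa


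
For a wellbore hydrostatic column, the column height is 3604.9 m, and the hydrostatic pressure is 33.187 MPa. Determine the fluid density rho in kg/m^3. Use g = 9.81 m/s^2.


rho = P * 1e6 / (g * h)
rho = 33.187 * 1e6 / (9.81 * 3604.9)
rho = 938.44 kg/m^3


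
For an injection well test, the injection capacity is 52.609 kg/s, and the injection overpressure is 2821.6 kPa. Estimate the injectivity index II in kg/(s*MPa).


II = mdot * 1000 / dP
II = 52.609 * 1000 / 2821.6
II = 18.645 kg/(s*MPa)


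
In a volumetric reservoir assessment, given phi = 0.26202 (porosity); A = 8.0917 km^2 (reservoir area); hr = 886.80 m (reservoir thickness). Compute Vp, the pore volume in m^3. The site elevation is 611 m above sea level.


Vp = A * 1e6 * hr * phi
Vp = 8.0917 * 1e6 * 886.80 * 0.26202
Vp = 1.8802e+09 m^3


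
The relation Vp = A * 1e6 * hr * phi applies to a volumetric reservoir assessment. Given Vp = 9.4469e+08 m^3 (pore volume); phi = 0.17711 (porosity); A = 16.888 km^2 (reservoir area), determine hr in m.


hr = Vp / (A * 1e6 * phi)
hr = 9.4469e+08 / (16.888 * 1e6 * 0.17711)
hr = 315.84 m


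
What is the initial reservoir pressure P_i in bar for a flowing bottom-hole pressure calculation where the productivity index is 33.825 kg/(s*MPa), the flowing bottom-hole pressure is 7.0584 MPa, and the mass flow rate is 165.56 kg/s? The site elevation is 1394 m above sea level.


P_i = P_wf + mdot / PI
P_i = 7.0584 + 165.56 / 33.825
P_i = 11.95300 MPa
Convert: 11.95300 MPa * 10.0 = 119.53 bar
P_i = 119.53 bar


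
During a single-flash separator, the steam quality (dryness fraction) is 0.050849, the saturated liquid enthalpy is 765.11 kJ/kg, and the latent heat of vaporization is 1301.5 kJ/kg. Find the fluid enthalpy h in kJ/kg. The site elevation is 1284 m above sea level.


h = hf + x * hfg
h = 765.11 + 0.050849 * 1301.5
h = 831.29 kJ/kg


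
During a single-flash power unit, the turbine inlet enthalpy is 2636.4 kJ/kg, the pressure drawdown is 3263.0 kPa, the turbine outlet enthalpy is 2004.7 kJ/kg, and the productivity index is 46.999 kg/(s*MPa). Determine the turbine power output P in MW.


Step 1: mdot = PI * dP / 1000 = 46.999 * 3263.0 / 1000 = 153.3577 kg/s
Step 2: P = mdot*(h_in - h_out)/1000 = 153.3577*(2636.4 - 2004.7)/1000 = 96.876 MW
P = 96.876 MW


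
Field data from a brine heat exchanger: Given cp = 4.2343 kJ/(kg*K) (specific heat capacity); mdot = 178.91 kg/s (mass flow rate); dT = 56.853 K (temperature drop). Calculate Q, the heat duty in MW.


Q = mdot * cp * dT / 1000
Q = 178.91 * 4.2343 * 56.853 / 1000
Q = 43.069 MW


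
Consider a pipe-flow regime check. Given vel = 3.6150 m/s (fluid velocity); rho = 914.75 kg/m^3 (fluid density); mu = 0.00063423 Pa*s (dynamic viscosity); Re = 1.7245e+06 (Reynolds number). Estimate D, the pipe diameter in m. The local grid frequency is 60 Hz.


D = Re * mu / (rho * vel)
D = 1.7245e+06 * 0.00063423 / (914.75 * 3.6150)
D = 0.33075 m


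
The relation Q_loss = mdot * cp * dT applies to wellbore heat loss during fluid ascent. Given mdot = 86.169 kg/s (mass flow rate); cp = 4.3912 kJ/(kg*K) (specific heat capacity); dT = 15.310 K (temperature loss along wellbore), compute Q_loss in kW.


Q_loss = mdot * cp * dT
Q_loss = 86.169 * 4.3912 * 15.310
Q_loss = 5793.1 kW


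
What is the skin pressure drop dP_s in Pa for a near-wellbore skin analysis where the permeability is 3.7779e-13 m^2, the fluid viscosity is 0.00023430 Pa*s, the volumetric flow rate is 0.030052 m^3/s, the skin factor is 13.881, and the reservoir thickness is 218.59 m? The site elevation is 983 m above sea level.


dP_s = S * q * mu / (2*pi*k*hr) / 1000
dP_s = 13.881 * 0.030052 * 0.00023430 / (2*pi*3.7779e-13*218.59) / 1000
dP_s = 188.3674 kPa
Convert: 188.3674 kPa * 1000.0 = 1.8837e+05 Pa
dP_s = 1.8837e+05 Pa


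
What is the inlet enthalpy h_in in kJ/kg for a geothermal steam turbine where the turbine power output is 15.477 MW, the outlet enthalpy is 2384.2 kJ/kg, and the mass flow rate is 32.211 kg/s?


h_in = h_out + P * 1000 / mdot
h_in = 2384.2 + 15.477 * 1000 / 32.211
h_in = 2864.7 kJ/kg


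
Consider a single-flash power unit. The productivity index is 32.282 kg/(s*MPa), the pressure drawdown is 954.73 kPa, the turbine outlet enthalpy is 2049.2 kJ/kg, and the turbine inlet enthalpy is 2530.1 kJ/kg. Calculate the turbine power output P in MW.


Step 1: mdot = PI * dP / 1000 = 32.282 * 954.73 / 1000 = 30.82059 kg/s
Step 2: P = mdot*(h_in - h_out)/1000 = 30.82059*(2530.1 - 2049.2)/1000 = 14.822 MW
P = 14.822 MW


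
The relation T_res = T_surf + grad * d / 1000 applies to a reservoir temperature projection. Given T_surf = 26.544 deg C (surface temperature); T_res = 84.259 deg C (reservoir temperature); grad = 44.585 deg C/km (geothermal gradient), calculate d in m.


d = (T_res - T_surf) / grad * 1000
d = (84.259 - 26.544) / 44.585 * 1000
d = 1294.5 m


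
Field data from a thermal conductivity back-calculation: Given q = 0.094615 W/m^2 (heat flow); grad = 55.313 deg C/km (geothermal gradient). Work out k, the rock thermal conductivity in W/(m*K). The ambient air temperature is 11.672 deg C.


k = q / (grad / 1000)
k = 0.094615 / (55.313 / 1000)
k = 1.7105 W/(m*K)


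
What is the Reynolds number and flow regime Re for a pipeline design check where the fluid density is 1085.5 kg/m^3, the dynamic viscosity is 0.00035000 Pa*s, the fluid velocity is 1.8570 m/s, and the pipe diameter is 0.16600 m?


Step 1: Re = rho*vel*D/mu = 1085.5*1.857*0.166/0.00035 = 9.5605e+05
Step 2: Re = 9.5605e+05 > 4000, so flow is turbulent.
Re = 9.5605e+05 (turbulent)


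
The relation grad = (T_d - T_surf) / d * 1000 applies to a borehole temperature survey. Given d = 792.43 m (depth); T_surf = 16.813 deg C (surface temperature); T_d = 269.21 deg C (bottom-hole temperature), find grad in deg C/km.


grad = (T_d - T_surf) / d * 1000
grad = (269.21 - 16.813) / 792.43 * 1000
grad = 318.51 deg C/km


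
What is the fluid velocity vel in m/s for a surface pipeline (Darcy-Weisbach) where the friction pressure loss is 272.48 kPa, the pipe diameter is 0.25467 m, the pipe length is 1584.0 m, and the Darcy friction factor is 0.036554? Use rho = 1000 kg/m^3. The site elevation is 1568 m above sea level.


vel = sqrt(dP*1000*2*D / (f*L*rho))
vel = sqrt(272.48*1000*2*0.25467 / (0.036554*1584.0*1000))
vel = 1.5482 m/s


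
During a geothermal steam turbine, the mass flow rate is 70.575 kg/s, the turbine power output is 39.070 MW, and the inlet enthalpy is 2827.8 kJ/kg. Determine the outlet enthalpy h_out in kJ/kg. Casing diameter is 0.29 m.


h_out = h_in - P * 1000 / mdot
h_out = 2827.8 - 39.070 * 1000 / 70.575
h_out = 2274.2 kJ/kg


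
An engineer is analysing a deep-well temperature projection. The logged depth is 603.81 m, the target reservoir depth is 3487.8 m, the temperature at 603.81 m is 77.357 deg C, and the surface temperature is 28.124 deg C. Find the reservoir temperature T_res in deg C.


Step 1: grad = (T_d1 - T_surf)/d1 * 1000 = (77.357 - 28.124)/603.81 * 1000 = 81.53724 deg C/km
Step 2: T_res = T_surf + grad*d2/1000 = 28.124 + 81.53724*3487.8/1000 = 312.51 deg C
T_res = 312.51 deg C


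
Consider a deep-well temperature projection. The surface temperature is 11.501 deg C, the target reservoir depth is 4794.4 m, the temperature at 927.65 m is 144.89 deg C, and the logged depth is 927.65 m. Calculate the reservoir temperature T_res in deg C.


Step 1: grad = (T_d1 - T_surf)/d1 * 1000 = (144.89 - 11.501)/927.65 * 1000 = 143.7924 deg C/km
Step 2: T_res = T_surf + grad*d2/1000 = 11.501 + 143.7924*4794.4/1000 = 700.90 deg C
T_res = 700.90 deg C


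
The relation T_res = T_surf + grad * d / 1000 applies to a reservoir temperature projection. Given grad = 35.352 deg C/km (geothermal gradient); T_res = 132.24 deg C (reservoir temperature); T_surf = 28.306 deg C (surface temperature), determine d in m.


d = (T_res - T_surf) / grad * 1000
d = (132.24 - 28.306) / 35.352 * 1000
d = 2940.0 m


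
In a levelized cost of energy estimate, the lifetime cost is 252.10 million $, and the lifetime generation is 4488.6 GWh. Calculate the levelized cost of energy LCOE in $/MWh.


LCOE = C_tot / E_tot * 100
LCOE = 252.10 / 4488.6 * 100
LCOE = 5.616451 cents/kWh
Convert: 5.616451 cents/kWh * 10.0 = 56.165 $/MWh
LCOE = 56.165 $/MWh


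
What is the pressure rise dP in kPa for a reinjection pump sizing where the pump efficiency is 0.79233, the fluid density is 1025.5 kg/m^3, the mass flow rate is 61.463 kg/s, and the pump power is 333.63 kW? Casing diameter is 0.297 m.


dP = P_pump * rho * eta / mdot
dP = 333.63 * 1025.5 * 0.79233 / 61.463
dP = 4410.6 kPa


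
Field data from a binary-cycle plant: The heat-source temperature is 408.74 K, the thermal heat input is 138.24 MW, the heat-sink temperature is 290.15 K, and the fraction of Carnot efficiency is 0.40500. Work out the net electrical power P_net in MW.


Step 1: eta = (1 - Tc/Th)*f = (1 - 290.15/408.74)*0.405 = 0.1175049
Step 2: P_net = eta * Q_in = 0.1175049 * 138.24 = 16.244 MW
P_net = 16.244 MW


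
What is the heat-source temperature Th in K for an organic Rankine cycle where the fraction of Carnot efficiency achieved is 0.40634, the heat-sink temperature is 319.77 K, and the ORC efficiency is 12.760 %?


Th = Tc / (1 - (eta_orc/100)/f)
Th = 319.77 / (1 - (12.760/100)/0.40634)
Th = 466.15 K


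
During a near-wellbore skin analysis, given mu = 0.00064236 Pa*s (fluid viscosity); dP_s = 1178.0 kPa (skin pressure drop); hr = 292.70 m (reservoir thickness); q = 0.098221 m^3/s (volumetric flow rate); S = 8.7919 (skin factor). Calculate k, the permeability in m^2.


k = S*q*mu / (2*pi*dP_s*1000*hr)
k = 8.7919*0.098221*0.00064236 / (2*pi*1178.0*1000*292.70)
k = 2.5605e-13 m^2


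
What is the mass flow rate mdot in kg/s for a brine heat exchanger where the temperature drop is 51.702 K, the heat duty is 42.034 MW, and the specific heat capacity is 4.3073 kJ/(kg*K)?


mdot = Q * 1000 / (cp * dT)
mdot = 42.034 * 1000 / (4.3073 * 51.702)
mdot = 188.75 kg/s


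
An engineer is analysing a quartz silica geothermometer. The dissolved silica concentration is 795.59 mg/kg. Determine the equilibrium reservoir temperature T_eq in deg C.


T_eq = 1309 / (5.19 - log10(SiO2)) - 273.15
T_eq = 1309 / (5.19 - log10(795.59)) - 273.15
T_eq = 298.64 deg C


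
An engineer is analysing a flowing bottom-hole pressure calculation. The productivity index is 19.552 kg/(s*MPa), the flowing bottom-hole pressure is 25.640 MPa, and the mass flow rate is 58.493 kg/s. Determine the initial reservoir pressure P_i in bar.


P_i = P_wf + mdot / PI
P_i = 25.640 + 58.493 / 19.552
P_i = 28.63166 MPa
Convert: 28.63166 MPa * 10.0 = 286.32 bar
P_i = 286.32 bar


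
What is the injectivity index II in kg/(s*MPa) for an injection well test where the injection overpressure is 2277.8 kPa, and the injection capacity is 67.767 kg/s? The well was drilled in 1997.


II = mdot * 1000 / dP
II = 67.767 * 1000 / 2277.8
II = 29.751 kg/(s*MPa)


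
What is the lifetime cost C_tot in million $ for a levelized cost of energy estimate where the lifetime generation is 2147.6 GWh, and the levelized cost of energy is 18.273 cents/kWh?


C_tot = LCOE / 100 * E_tot
C_tot = 18.273 / 100 * 2147.6
C_tot = 392.43 million $


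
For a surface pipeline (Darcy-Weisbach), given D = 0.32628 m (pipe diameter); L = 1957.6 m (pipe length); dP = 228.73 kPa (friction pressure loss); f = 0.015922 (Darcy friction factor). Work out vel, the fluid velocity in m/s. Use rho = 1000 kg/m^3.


vel = sqrt(dP*1000*2*D / (f*L*rho))
vel = sqrt(228.73*1000*2*0.32628 / (0.015922*1957.6*1000))
vel = 2.1883 m/s


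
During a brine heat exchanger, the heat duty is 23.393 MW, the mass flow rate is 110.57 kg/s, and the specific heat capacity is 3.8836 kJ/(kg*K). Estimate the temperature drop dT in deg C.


dT = Q * 1000 / (mdot * cp)
dT = 23.393 * 1000 / (110.57 * 3.8836)
dT = 54.47712 K
Convert (temperature difference, 1 K = 1 deg C): 54.47712 K = 54.47712 deg C
dT = 54.477 deg C


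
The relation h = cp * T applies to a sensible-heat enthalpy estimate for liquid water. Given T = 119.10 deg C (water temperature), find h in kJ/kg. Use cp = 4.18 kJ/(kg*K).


h = cp * T
h = 4.18 * 119.10
h = 497.84 kJ/kg


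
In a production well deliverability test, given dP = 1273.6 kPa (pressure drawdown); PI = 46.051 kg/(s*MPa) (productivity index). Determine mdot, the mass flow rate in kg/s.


mdot = PI * dP / 1000
mdot = 46.051 * 1273.6 / 1000
mdot = 58.651 kg/s


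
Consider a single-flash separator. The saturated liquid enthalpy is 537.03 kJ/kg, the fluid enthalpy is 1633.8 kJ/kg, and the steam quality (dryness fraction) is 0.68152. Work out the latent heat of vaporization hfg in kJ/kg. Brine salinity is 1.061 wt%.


hfg = (h - hf) / x
hfg = (1633.8 - 537.03) / 0.68152
hfg = 1609.3 kJ/kg


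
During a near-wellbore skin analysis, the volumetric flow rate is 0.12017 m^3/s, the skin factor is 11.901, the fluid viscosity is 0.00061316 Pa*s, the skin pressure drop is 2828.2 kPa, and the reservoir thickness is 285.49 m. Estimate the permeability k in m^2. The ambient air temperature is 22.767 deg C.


k = S*q*mu / (2*pi*dP_s*1000*hr)
k = 11.901*0.12017*0.00061316 / (2*pi*2828.2*1000*285.49)
k = 1.7285e-13 m^2


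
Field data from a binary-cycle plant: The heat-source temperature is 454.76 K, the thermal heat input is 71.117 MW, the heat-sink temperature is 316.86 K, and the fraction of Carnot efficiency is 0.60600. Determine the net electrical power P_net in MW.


Step 1: eta = (1 - Tc/Th)*f = (1 - 316.86/454.76)*0.606 = 0.1837615
Step 2: P_net = eta * Q_in = 0.1837615 * 71.117 = 13.069 MW
P_net = 13.069 MW


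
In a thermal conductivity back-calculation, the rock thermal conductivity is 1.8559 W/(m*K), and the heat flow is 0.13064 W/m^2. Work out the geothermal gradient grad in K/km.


grad = q / k * 1000
grad = 0.13064 / 1.8559 * 1000
grad = 70.39172 deg C/km
Convert: 70.39172 deg C/km * 1.0 = 70.392 K/km
grad = 70.392 K/km


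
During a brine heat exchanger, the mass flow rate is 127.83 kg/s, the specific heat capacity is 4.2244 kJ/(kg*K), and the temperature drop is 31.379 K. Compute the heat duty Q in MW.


Q = mdot * cp * dT / 1000
Q = 127.83 * 4.2244 * 31.379 / 1000
Q = 16.945 MW


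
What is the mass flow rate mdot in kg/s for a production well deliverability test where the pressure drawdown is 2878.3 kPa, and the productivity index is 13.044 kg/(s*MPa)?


mdot = PI * dP / 1000
mdot = 13.044 * 2878.3 / 1000
mdot = 37.545 kg/s


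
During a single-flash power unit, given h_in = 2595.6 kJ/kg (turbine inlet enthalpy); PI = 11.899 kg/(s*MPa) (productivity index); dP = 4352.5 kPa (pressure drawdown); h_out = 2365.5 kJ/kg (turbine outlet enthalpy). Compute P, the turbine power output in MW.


Step 1: mdot = PI * dP / 1000 = 11.899 * 4352.5 / 1000 = 51.79040 kg/s
Step 2: P = mdot*(h_in - h_out)/1000 = 51.79040*(2595.6 - 2365.5)/1000 = 11.917 MW
P = 11.917 MW


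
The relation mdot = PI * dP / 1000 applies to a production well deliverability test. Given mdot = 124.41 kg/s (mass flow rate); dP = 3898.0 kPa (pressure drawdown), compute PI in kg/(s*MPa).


PI = mdot * 1000 / dP
PI = 124.41 * 1000 / 3898.0
PI = 31.916 kg/(s*MPa)


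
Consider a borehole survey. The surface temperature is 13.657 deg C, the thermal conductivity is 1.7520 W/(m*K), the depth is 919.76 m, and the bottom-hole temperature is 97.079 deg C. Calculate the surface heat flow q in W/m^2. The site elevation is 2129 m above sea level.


Step 1: grad = (T_d - T_surf)/d * 1000 = (97.079 - 13.657)/919.76 * 1000 = 90.69975 deg C/km
Step 2: q = k * grad / 1000 = 1.752 * 90.69975 / 1000 = 0.15891 W/m^2
q = 0.15891 W/m^2


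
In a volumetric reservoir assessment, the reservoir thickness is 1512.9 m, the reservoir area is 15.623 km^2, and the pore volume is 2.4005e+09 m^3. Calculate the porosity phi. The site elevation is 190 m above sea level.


phi = Vp / (A * 1e6 * hr)
phi = 2.4005e+09 / (15.623 * 1e6 * 1512.9)
phi = 0.10156


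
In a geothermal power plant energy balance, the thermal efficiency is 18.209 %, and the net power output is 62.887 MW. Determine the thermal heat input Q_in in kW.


Q_in = W_net / (eta / 100)
Q_in = 62.887 / (18.209 / 100)
Q_in = 345.3622 MW
Convert: 345.3622 MW * 1000.0 = 3.4536e+05 kW
Q_in = 3.4536e+05 kW


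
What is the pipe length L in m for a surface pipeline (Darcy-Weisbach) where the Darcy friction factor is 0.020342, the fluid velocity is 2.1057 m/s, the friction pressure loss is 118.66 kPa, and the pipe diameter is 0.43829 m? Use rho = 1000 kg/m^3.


L = dP*1000*D / (f*rho*vel^2/2)
L = 118.66*1000*0.43829 / (0.020342*1000*2.1057^2/2)
L = 1153.2 m


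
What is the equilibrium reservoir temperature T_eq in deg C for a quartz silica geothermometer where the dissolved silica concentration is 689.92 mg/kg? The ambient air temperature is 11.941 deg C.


T_eq = 1309 / (5.19 - log10(SiO2)) - 273.15
T_eq = 1309 / (5.19 - log10(689.92)) - 273.15
T_eq = 283.59 deg C


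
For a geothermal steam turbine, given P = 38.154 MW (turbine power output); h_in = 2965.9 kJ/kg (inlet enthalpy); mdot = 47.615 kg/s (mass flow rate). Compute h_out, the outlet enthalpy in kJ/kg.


h_out = h_in - P * 1000 / mdot
h_out = 2965.9 - 38.154 * 1000 / 47.615
h_out = 2164.6 kJ/kg


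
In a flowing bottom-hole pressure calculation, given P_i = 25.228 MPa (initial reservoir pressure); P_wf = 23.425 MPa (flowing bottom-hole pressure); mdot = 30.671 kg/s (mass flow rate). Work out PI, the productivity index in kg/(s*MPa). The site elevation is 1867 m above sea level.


PI = mdot / (P_i - P_wf)
PI = 30.671 / (25.228 - 23.425)
PI = 17.011 kg/(s*MPa)


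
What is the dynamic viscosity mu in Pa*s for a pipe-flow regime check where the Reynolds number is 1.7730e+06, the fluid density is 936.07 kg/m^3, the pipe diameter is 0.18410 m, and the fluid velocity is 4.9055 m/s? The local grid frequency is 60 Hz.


mu = rho * vel * D / Re
mu = 936.07 * 4.9055 * 0.18410 / 1.7730e+06
mu = 0.00047680 Pa*s


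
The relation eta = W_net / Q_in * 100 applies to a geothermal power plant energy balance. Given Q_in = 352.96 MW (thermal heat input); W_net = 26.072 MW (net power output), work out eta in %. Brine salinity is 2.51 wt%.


eta = W_net / Q_in * 100
eta = 26.072 / 352.96 * 100
eta = 7.3867 %


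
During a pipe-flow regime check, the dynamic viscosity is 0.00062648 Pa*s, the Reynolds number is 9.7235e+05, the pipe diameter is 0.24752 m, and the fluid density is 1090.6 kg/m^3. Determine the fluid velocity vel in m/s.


vel = Re * mu / (rho * D)
vel = 9.7235e+05 * 0.00062648 / (1090.6 * 0.24752)
vel = 2.2566 m/s


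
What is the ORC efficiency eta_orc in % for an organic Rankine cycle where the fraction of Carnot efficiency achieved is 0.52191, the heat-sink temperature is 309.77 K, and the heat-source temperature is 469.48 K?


eta_orc = (1 - Tc/Th) * f * 100
eta_orc = (1 - 309.77/469.48) * 0.52191 * 100
eta_orc = 17.755 %


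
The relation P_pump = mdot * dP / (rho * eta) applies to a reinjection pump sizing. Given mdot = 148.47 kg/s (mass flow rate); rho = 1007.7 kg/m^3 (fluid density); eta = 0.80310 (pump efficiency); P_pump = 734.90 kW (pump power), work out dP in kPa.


dP = P_pump * rho * eta / mdot
dP = 734.90 * 1007.7 * 0.80310 / 148.47
dP = 4005.8 kPa


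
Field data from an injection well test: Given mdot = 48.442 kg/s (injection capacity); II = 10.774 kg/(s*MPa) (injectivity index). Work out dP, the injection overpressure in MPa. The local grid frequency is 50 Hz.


dP = mdot * 1000 / II
dP = 48.442 * 1000 / 10.774
dP = 4496.195 kPa
Convert: 4496.195 kPa * 0.001 = 4.4962 MPa
dP = 4.4962 MPa


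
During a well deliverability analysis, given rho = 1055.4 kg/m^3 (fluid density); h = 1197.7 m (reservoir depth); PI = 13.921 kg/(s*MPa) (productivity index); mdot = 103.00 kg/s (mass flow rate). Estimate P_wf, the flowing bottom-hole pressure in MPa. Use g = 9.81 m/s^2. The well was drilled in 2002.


Step 1: P_i = rho*g*h/1e6 = 1055.4*9.81*1197.7/1e6 = 12.40036 MPa
Step 2: P_wf = P_i - mdot/PI = 12.40036 - 103.0/13.921 = 5.0015 MPa
P_wf = 5.0015 MPa


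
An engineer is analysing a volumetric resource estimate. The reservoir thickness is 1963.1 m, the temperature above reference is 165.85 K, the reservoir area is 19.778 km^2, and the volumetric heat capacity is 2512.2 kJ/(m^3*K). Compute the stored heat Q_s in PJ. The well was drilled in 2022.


Step 1: Vr = A*1e6*hr = 19.778*1e6*1963.1 = 3.882619e+10 m^3
Step 2: Q_s = Vr*rhoc*dT/1e12 = 3.882619e+10*2512.2*165.85/1e12 = 16177 PJ
Q_s = 16177 PJ


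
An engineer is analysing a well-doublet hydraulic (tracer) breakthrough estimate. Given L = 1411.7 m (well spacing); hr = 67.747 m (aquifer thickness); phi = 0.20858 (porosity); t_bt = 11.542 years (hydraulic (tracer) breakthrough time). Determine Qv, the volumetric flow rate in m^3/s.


Qv = pi*hr*phi*L^2 / (3*t_bt*365.25*86400)
Qv = pi*67.747*0.20858*1411.7^2 / (3*11.542*365.25*86400)
Qv = 0.080964 m^3/s


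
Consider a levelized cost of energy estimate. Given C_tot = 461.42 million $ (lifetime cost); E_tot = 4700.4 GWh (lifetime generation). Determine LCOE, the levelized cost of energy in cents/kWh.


LCOE = C_tot / E_tot * 100
LCOE = 461.42 / 4700.4 * 100
LCOE = 9.8166 cents/kWh


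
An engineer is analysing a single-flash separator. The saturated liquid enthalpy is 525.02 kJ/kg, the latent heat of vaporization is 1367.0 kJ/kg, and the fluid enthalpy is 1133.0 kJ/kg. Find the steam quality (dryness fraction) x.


x = (h - hf) / hfg
x = (1133.0 - 525.02) / 1367.0
x = 0.44475


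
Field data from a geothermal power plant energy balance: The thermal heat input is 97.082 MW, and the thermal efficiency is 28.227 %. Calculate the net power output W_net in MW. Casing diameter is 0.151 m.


W_net = eta / 100 * Q_in
W_net = 28.227 / 100 * 97.082
W_net = 27.403 MW


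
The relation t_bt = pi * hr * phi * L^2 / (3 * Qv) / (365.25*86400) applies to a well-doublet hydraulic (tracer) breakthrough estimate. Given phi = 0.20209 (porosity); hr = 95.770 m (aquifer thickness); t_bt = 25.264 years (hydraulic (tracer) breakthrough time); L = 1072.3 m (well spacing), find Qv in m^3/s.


Qv = pi*hr*phi*L^2 / (3*t_bt*365.25*86400)
Qv = pi*95.770*0.20209*1072.3^2 / (3*25.264*365.25*86400)
Qv = 0.029230 m^3/s


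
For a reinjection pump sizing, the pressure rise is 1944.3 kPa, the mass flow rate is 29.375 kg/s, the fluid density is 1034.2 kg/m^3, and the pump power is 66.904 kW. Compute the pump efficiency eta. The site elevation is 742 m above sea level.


eta = mdot * dP / (rho * P_pump)
eta = 29.375 * 1944.3 / (1034.2 * 66.904)
eta = 0.82544


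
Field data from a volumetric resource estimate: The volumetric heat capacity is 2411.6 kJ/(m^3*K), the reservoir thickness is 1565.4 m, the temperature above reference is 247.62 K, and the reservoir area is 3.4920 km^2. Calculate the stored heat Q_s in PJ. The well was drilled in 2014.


Step 1: Vr = A*1e6*hr = 3.492*1e6*1565.4 = 5.466377e+09 m^3
Step 2: Q_s = Vr*rhoc*dT/1e12 = 5.466377e+09*2411.6*247.62/1e12 = 3264.3 PJ
Q_s = 3264.3 PJ


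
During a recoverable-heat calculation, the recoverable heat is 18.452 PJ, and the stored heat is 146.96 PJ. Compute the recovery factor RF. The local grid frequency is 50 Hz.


RF = Q_rec / Q_s
RF = 18.452 / 146.96
RF = 0.12556


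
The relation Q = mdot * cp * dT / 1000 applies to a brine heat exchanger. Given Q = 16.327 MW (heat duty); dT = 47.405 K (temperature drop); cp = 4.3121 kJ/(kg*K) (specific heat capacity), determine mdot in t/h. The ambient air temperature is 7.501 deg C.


mdot = Q * 1000 / (cp * dT)
mdot = 16.327 * 1000 / (4.3121 * 47.405)
mdot = 79.87179 kg/s
Convert: 79.87179 kg/s * 3.6 = 287.54 t/h
mdot = 287.54 t/h


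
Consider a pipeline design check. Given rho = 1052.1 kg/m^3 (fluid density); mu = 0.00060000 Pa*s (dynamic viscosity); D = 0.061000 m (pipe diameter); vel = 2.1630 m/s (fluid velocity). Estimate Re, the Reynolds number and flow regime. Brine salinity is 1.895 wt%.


Step 1: Re = rho*vel*D/mu = 1052.1*2.163*0.061/0.0006 = 2.3136e+05
Step 2: Re = 2.3136e+05 > 4000, so flow is turbulent.
Re = 2.3136e+05 (turbulent)


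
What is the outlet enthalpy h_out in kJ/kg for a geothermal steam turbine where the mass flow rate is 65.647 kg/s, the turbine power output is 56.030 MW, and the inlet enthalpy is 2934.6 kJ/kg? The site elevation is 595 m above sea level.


h_out = h_in - P * 1000 / mdot
h_out = 2934.6 - 56.030 * 1000 / 65.647
h_out = 2081.1 kJ/kg


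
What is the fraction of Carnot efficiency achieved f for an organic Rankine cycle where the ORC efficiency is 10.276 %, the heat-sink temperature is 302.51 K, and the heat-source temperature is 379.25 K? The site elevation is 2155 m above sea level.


f = (eta_orc/100) / (1 - Tc/Th)
f = (10.276/100) / (1 - 302.51/379.25)
f = 0.50784


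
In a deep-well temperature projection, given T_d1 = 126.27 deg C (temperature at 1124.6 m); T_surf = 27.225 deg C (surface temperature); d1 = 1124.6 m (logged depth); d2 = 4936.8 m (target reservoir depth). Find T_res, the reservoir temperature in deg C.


Step 1: grad = (T_d1 - T_surf)/d1 * 1000 = (126.27 - 27.225)/1124.6 * 1000 = 88.07131 deg C/km
Step 2: T_res = T_surf + grad*d2/1000 = 27.225 + 88.07131*4936.8/1000 = 462.02 deg C
T_res = 462.02 deg C


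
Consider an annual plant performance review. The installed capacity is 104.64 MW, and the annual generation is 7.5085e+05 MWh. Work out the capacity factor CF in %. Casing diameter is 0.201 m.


CF = E_a / (cap * 8760) * 100
CF = 7.5085e+05 / (104.64 * 8760) * 100
CF = 81.913 %


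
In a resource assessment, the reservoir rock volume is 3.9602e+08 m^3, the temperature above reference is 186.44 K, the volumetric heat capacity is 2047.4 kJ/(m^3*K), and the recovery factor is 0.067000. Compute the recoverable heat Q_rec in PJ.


Step 1: Q_s = Vr*rhoc*dT/1e12 = 3.9602e+08*2047.4*186.44/1e12 = 151.1677 PJ
Step 2: Q_rec = Q_s * RF = 151.1677 * 0.067 = 10.128 PJ
Q_rec = 10.128 PJ


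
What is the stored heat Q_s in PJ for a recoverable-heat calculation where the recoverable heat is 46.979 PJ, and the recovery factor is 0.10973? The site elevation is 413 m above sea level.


Q_s = Q_rec / RF
Q_s = 46.979 / 0.10973
Q_s = 428.13 PJ


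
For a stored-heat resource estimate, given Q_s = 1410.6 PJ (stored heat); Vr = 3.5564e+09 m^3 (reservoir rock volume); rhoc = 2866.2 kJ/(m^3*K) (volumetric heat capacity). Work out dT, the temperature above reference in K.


dT = Q_s * 1e12 / (Vr * rhoc)
dT = 1410.6 * 1e12 / (3.5564e+09 * 2866.2)
dT = 138.38 K


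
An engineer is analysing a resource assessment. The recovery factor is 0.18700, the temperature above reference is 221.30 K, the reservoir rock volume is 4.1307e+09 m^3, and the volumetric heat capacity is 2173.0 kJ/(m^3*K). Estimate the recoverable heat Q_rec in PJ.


Step 1: Q_s = Vr*rhoc*dT/1e12 = 4.1307e+09*2173.0*221.3/1e12 = 1986.391 PJ
Step 2: Q_rec = Q_s * RF = 1986.391 * 0.187 = 371.46 PJ
Q_rec = 371.46 PJ


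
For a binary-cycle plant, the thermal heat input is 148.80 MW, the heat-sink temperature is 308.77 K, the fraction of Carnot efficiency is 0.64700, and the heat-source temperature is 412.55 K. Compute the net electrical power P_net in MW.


Step 1: eta = (1 - Tc/Th)*f = (1 - 308.77/412.55)*0.647 = 0.1627576
Step 2: P_net = eta * Q_in = 0.1627576 * 148.8 = 24.218 MW
P_net = 24.218 MW


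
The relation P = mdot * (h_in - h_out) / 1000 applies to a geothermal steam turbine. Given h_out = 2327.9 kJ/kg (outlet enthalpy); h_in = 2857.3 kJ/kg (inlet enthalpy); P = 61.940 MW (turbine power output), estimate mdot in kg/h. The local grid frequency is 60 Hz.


mdot = P * 1000 / (h_in - h_out)
mdot = 61.940 * 1000 / (2857.3 - 2327.9)
mdot = 117.0004 kg/s
Convert: 117.0004 kg/s * 3600.0 = 4.2120e+05 kg/h
mdot = 4.2120e+05 kg/h


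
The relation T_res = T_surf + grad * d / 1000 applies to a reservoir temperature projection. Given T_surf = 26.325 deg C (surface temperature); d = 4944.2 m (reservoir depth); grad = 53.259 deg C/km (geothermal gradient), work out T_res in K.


T_res = T_surf + grad * d / 1000
T_res = 26.325 + 53.259 * 4944.2 / 1000
T_res = 289.6481 deg C
Convert to K: 289.6481 + 273.15 = 562.80 K
T_res = 562.80 K


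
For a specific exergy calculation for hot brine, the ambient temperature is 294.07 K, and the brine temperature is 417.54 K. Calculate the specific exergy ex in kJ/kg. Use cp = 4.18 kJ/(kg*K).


ex = cp * ((T_b - T_0) - T_0 * ln(T_b/T_0))
ex = 4.18 * ((417.54 - 294.07) - 294.07 * ln(417.54/294.07))
ex = 85.189 kJ/kg


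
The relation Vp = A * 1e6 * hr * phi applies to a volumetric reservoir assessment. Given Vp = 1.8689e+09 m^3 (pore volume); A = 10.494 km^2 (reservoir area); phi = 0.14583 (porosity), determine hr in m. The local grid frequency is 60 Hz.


hr = Vp / (A * 1e6 * phi)
hr = 1.8689e+09 / (10.494 * 1e6 * 0.14583)
hr = 1221.2 m


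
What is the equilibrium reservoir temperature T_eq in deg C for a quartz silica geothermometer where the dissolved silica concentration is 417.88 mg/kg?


T_eq = 1309 / (5.19 - log10(SiO2)) - 273.15
T_eq = 1309 / (5.19 - log10(417.88)) - 273.15
T_eq = 236.40 deg C


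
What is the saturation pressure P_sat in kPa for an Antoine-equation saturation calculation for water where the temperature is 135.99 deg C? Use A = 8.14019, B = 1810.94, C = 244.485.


P_sat = 10^(A - B/(C + T)) / 760 * 0.101325
P_sat = 10^(8.14019 - 1810.94/(244.485 + 135.99)) / 760 * 0.101325
P_sat = 0.3201924 MPa
Convert: 0.3201924 MPa * 1000.0 = 320.19 kPa
P_sat = 320.19 kPa


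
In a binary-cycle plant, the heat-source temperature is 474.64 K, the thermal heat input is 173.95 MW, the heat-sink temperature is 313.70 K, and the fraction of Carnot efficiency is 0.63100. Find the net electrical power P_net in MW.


Step 1: eta = (1 - Tc/Th)*f = (1 - 313.7/474.64)*0.631 = 0.2139582
Step 2: P_net = eta * Q_in = 0.2139582 * 173.95 = 37.218 MW
P_net = 37.218 MW


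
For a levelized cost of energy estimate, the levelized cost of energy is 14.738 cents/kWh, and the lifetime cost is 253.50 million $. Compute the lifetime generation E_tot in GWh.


E_tot = C_tot / LCOE * 100
E_tot = 253.50 / 14.738 * 100
E_tot = 1720.0 GWh


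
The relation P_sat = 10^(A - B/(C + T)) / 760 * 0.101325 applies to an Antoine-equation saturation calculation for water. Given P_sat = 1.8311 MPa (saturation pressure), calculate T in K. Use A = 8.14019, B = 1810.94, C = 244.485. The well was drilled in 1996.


T = B / (A - log10(P_sat * 760 / 0.101325)) - C
T = 1810.94 / (8.14019 - log10(1.8311 * 760 / 0.101325)) - 244.485
T = 207.9807 deg C
Convert to K: 207.9807 + 273.15 = 481.13 K
T = 481.13 K


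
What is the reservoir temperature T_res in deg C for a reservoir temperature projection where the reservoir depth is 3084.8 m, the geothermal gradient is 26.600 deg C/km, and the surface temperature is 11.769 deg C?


T_res = T_surf + grad * d / 1000
T_res = 11.769 + 26.600 * 3084.8 / 1000
T_res = 93.825 deg C


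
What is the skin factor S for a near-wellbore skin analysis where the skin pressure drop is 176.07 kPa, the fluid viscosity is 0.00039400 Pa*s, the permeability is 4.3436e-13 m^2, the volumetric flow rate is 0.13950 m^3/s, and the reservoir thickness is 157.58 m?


S = dP_s * 1000 * 2*pi*k*hr / (q*mu)
S = 176.07 * 1000 * 2*pi*4.3436e-13*157.58 / (0.13950*0.00039400)
S = 1.3777
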